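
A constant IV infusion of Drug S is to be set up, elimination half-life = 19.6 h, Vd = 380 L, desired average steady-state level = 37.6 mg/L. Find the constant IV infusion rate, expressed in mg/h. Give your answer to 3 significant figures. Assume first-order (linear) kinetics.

k = ln2 / t½ = 0.693147 / 19.6 = 0.03536 h⁻¹
CL = k × Vd = 0.03536 × 380 = 13.44 L/h
At steady state, infusion rate R₀ = Css × CL = 37.6 × 13.44 = 505.3 mg/h

505 mg/h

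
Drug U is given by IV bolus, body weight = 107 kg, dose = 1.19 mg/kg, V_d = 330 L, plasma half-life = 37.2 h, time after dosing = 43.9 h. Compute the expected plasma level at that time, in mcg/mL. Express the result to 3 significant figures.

0.170 mcg/mL

Total dose = 1.19 × 107 = 127.3 mg
C₀ = Dose / Vd = 127.3 / 330 = 0.3858 mg/L
k = ln2 / t½ = 0.693147 / 37.2 = 0.01863 h⁻¹
C = C₀ · e^(−k·t) = 0.3858 × e^(−0.01863 × 43.9)
  = 0.3858 × 0.4414 = 0.1703 mg/L
(0.1703 mg/L = 0.1703 mcg/mL)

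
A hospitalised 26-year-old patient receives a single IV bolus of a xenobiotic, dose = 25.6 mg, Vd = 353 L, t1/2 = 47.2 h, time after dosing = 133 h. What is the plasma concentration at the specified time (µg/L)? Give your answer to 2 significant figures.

10 µg/L

C₀ = Dose / Vd = 25.60 / 353 = 0.07252 mg/L
k = ln2 / t½ = 0.693147 / 47.2 = 0.01469 h⁻¹
C = C₀ · e^(−k·t) = 0.07252 × e^(−0.01469 × 133)
  = 0.07252 × 0.1417 = 0.01028 mg/L
Convert: 0.01028 mg/L × 1000 = 10.28 µg/L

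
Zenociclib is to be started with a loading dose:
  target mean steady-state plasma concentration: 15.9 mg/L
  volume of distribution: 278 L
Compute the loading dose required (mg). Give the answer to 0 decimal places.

LD = Css × Vd = 15.9 × 278 = 4420 mg

4420 mg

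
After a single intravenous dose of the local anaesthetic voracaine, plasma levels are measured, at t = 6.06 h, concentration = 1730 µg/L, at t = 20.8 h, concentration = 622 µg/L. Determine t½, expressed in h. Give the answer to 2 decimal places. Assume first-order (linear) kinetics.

9.99 h

k = ln(C₁/C₂) / (t₂ − t₁) = ln(1730/622) / (20.8 − 6.06)
  = 1.023 / 14.74 = 0.06940 h⁻¹
t½ = ln2 / k = 0.693147 / 0.06940 = 9.988 h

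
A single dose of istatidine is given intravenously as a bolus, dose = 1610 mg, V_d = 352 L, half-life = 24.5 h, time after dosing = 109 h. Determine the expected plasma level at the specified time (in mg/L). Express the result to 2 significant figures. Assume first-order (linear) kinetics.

0.21 mg/L

C₀ = Dose / Vd = 1610 / 352 = 4.574 mg/L
k = ln2 / t½ = 0.693147 / 24.5 = 0.02829 h⁻¹
C = C₀ · e^(−k·t) = 4.574 × e^(−0.02829 × 109)
  = 4.574 × 0.04579 = 0.2094 mg/L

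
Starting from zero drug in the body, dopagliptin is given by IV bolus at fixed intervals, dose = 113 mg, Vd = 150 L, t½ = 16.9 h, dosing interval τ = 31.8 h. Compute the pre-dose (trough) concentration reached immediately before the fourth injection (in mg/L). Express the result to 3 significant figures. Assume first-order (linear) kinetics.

0.275 mg/L

C₀ per dose = Dose / Vd = 113 / 150 = 0.7533 mg/L
k = ln2 / t½ = 0.693147 / 16.9 = 0.04101 h⁻¹
Fraction remaining after one interval: r = e^(−kτ) = e^(−0.04101 × 31.8) = 0.2714
Before dose 4, 3 doses have been given (aged 1τ, 2τ, 3τ).
C_trough = C₀ × (r + r² + … + r^3) = C₀ × r(1−r^3)/(1−r)
        = 0.7533 × 0.2714 × (1 − 0.01999) / (1 − 0.2714) = 0.2750 mg/L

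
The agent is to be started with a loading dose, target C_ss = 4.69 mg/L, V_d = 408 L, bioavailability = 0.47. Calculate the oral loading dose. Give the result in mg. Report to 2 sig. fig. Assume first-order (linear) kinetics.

4100 mg

LD = Css × Vd / F = 4.69 × 408 / 0.47 = 4071 mg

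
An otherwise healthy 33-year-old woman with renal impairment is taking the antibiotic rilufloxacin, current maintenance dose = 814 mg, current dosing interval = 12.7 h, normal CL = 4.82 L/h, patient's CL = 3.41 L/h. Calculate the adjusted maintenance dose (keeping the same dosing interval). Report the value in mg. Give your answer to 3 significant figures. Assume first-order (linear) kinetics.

576 mg

To keep the same average steady-state level, dosing rate must scale with clearance.
CL ratio = 3.41 / 4.82 = 0.7075
New dose (same interval) = 814 × 0.7075 = 575.9 mg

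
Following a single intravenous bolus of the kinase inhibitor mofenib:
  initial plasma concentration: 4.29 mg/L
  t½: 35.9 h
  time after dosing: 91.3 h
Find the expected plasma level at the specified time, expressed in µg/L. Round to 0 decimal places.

736 µg/L

k = ln2 / t½ = 0.693147 / 35.9 = 0.01931 h⁻¹
C = C₀ · e^(−k·t) = 4.290 × e^(−0.01931 × 91.3)
  = 4.290 × 0.1715 = 0.7357 mg/L
Convert: 0.7357 mg/L × 1000 = 735.7 µg/L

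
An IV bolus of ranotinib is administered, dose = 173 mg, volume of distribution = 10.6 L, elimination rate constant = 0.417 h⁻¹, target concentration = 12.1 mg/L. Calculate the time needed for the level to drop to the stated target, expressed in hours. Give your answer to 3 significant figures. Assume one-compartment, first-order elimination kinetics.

0.718 h

C₀ = Dose / Vd = 173.0 / 10.6 = 16.32 mg/L
t = ln(C₀ / C) / k = ln(16.32 / 12.1) / 0.4170
  = ln(1.349) / 0.4170 = 0.2994 / 0.4170 = 0.7180 h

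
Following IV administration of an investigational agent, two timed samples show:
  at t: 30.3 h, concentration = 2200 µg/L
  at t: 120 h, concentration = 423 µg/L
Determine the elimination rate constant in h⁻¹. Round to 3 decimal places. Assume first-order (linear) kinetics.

k = ln(C₁/C₂) / (t₂ − t₁) = ln(2200/423) / (120 − 30.3)
  = 1.649 / 89.70 = 0.01838 h⁻¹

0.018 h⁻¹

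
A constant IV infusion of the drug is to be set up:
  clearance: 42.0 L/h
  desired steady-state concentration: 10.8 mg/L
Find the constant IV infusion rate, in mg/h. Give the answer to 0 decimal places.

At steady state, infusion rate R₀ = Css × CL = 10.8 × 42.00 = 453.6 mg/h

454 mg/h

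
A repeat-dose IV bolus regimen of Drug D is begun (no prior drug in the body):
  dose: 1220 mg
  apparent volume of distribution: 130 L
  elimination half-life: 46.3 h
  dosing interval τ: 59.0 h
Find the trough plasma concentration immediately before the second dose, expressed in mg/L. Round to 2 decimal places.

C₀ per dose = Dose / Vd = 1220 / 130 = 9.385 mg/L
k = ln2 / t½ = 0.693147 / 46.3 = 0.01497 h⁻¹
Fraction remaining after one interval: r = e^(−kτ) = e^(−0.01497 × 59.0) = 0.4134
Before dose 2, 1 dose has been given (aged 1τ).
C_trough = C₀ × r = 9.385 × 0.4134 = 3.880 mg/L

3.88 mg/L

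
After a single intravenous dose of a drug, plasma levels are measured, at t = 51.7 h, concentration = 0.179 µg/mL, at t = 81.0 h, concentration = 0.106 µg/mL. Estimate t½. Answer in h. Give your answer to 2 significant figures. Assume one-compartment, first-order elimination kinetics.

k = ln(C₁/C₂) / (t₂ − t₁) = ln(0.179/0.106) / (81.0 − 51.7)
  = 0.5239 / 29.30 = 0.01788 h⁻¹
t½ = ln2 / k = 0.693147 / 0.01788 = 38.77 h

39 h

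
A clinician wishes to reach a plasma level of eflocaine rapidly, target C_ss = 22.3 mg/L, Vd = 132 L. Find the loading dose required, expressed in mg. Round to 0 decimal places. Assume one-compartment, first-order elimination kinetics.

2944 mg

LD = Css × Vd = 22.3 × 132 = 2944 mg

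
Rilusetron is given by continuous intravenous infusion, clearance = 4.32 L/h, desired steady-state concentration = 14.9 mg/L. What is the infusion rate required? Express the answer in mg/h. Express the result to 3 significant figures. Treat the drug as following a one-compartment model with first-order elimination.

64.4 mg/h

At steady state, infusion rate R₀ = Css × CL = 14.9 × 4.320 = 64.37 mg/h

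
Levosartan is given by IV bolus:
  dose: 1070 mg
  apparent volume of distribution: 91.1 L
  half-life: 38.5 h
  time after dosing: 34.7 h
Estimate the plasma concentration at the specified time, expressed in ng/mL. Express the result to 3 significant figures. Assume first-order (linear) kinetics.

C₀ = Dose / Vd = 1070 / 91.1 = 11.75 mg/L
k = ln2 / t½ = 0.693147 / 38.5 = 0.01800 h⁻¹
C = C₀ · e^(−k·t) = 11.75 × e^(−0.01800 × 34.7)
  = 11.75 × 0.5355 = 6.292 mg/L
Convert: 6.292 mg/L × 1000 = 6292 ng/mL

6290 ng/mL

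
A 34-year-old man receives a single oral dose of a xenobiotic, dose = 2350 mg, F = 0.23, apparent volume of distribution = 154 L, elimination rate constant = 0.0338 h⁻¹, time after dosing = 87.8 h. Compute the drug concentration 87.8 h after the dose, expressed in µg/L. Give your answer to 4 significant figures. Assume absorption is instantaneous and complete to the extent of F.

Amount reaching circulation = F × Dose = 0.23 × 2350 = 540.5 mg
C₀ = F·Dose / Vd = 540.5 / 154 = 3.510 mg/L
C = C₀ · e^(−k·t) = 3.510 × e^(−0.03380 × 87.8)
  = 3.510 × 0.05142 = 0.1805 mg/L
Convert: 0.1805 mg/L × 1000 = 180.5 µg/L

180.5 µg/L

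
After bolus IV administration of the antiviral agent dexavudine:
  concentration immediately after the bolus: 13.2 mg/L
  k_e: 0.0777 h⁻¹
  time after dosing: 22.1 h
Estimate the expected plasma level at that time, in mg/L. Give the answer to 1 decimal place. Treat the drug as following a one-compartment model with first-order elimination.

C = C₀ · e^(−k·t) = 13.20 × e^(−0.07770 × 22.1)
  = 13.20 × 0.1796 = 2.371 mg/L

2.4 mg/L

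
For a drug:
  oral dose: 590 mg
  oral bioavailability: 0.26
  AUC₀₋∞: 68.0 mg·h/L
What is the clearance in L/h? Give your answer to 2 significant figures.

2.3 L/h

CL = F·Dose / AUC = 0.26 × 590 / 68.0 = 2.256 L/h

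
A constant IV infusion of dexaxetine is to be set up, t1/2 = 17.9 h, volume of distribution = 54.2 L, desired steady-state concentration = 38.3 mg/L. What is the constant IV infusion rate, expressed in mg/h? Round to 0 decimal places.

k = ln2 / t½ = 0.693147 / 17.9 = 0.03872 h⁻¹
CL = k × Vd = 0.03872 × 54.2 = 2.099 L/h
At steady state, infusion rate R₀ = Css × CL = 38.3 × 2.099 = 80.39 mg/h

80 mg/h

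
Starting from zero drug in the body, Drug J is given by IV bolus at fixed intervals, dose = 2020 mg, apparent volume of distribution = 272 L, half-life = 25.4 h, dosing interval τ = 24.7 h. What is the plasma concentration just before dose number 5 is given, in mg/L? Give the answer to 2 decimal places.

7.20 mg/L

C₀ per dose = Dose / Vd = 2020 / 272 = 7.426 mg/L
k = ln2 / t½ = 0.693147 / 25.4 = 0.02729 h⁻¹
Fraction remaining after one interval: r = e^(−kτ) = e^(−0.02729 × 24.7) = 0.5096
Before dose 5, 4 doses have been given (aged 1τ, 2τ, 3τ, 4τ).
C_trough = C₀ × (r + r² + … + r^4) = C₀ × r(1−r^4)/(1−r)
        = 7.426 × 0.5096 × (1 − 0.06744) / (1 − 0.5096) = 7.196 mg/L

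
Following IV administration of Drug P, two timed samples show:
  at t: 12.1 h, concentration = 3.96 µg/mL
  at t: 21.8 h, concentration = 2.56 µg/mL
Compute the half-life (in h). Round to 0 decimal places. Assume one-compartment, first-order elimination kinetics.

k = ln(C₁/C₂) / (t₂ − t₁) = ln(3.96/2.56) / (21.8 − 12.1)
  = 0.4362 / 9.700 = 0.04497 h⁻¹
t½ = ln2 / k = 0.693147 / 0.04497 = 15.41 h

15 h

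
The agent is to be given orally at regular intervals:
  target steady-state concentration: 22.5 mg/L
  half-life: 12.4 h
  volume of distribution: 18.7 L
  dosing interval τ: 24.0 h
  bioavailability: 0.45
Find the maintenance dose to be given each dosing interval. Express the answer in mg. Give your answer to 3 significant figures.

k = ln2 / t½ = 0.693147 / 12.4 = 0.05590 h⁻¹
CL = k × Vd = 0.05590 × 18.7 = 1.045 L/h
At steady state, F × (Dose/τ) = Css × CL.
Dose = Css × CL × τ / F = 22.5 × 1.045 × 24.0 / 0.45 = 1254 mg

1250 mg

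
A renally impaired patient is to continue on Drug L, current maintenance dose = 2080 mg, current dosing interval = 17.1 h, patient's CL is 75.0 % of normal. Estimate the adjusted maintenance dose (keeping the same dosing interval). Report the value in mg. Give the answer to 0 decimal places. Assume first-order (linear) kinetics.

1560 mg

To keep the same average steady-state level, dosing rate must scale with clearance.
CL ratio = 75.0 / 100 = 0.7500
New dose (same interval) = 2080 × 0.7500 = 1560 mg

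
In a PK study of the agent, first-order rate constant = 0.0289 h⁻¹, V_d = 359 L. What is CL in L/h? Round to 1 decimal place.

10.4 L/h

CL = k × Vd = 0.0289 × 359 = 10.38 L/h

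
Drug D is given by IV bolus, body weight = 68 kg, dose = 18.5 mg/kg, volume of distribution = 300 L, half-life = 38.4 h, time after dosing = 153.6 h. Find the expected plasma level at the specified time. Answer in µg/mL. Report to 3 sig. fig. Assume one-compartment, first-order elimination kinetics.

Total dose = 18.5 × 68 = 1258 mg
C₀ = Dose / Vd = 1258 / 300 = 4.193 mg/L
k = ln2 / t½ = 0.693147 / 38.4 = 0.01805 h⁻¹
t / t½ = 153.6 / 38.4 = 4 half-lives
C = C₀ × (1/2)^4 = 4.193 × 0.06250 = 0.2621 mg/L
(0.2621 mg/L = 0.2621 µg/mL)

0.262 µg/mL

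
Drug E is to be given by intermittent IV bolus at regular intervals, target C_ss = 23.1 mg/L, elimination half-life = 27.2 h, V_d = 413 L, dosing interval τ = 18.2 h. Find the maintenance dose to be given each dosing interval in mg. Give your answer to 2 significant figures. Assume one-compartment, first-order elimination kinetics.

4400 mg

k = ln2 / t½ = 0.693147 / 27.2 = 0.02548 h⁻¹
CL = k × Vd = 0.02548 × 413 = 10.52 L/h
At steady state, Dose/τ = Css × CL.
Dose = Css × CL × τ = 23.1 × 10.52 × 18.2 = 4423 mg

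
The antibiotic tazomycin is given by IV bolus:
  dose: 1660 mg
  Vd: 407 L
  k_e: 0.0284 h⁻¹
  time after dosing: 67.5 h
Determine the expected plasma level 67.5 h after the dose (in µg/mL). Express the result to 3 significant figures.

C₀ = Dose / Vd = 1660 / 407 = 4.079 mg/L
C = C₀ · e^(−k·t) = 4.079 × e^(−0.02840 × 67.5)
  = 4.079 × 0.1470 = 0.5996 mg/L
(0.5996 mg/L = 0.5996 µg/mL)

0.600 µg/mL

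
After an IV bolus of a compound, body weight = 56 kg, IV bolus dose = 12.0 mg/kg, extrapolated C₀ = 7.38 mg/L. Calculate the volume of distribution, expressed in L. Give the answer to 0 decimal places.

Dose = 12.0 × 56 = 672.0 mg
Vd = Dose / C₀ = 672.0 / 7.38 = 91.06 L

91 L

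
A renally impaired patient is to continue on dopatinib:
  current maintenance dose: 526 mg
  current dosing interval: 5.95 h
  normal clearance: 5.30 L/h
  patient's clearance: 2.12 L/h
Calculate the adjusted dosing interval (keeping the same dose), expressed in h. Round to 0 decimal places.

To keep the same average steady-state level, dosing rate must scale with clearance.
CL ratio = 2.12 / 5.30 = 0.4000
New interval (same dose) = 5.95 / 0.4000 = 14.88 h

15 h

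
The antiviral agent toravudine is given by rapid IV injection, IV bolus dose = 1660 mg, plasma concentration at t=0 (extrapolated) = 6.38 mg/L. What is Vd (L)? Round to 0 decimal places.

Vd = Dose / C₀ = 1660 / 6.38 = 260.2 L

260 L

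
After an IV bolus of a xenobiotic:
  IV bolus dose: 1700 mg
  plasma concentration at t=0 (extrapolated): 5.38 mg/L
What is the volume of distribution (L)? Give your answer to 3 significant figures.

Vd = Dose / C₀ = 1700 / 5.38 = 316.0 L

316 L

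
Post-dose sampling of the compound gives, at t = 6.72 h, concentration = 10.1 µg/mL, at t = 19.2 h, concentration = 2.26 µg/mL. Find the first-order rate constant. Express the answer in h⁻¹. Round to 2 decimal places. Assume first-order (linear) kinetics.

k = ln(C₁/C₂) / (t₂ − t₁) = ln(10.1/2.26) / (19.2 − 6.72)
  = 1.497 / 12.48 = 0.1200 h⁻¹

0.12 h⁻¹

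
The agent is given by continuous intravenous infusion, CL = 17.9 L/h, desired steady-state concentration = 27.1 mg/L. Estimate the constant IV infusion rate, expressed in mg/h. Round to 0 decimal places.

At steady state, infusion rate R₀ = Css × CL = 27.1 × 17.90 = 485.1 mg/h

485 mg/h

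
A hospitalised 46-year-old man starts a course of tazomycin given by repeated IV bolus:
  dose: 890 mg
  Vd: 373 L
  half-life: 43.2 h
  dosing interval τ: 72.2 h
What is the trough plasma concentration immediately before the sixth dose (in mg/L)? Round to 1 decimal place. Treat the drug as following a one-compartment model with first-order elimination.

C₀ per dose = Dose / Vd = 890 / 373 = 2.386 mg/L
k = ln2 / t½ = 0.693147 / 43.2 = 0.01605 h⁻¹
Fraction remaining after one interval: r = e^(−kτ) = e^(−0.01605 × 72.2) = 0.3139
Before dose 6, 5 doses have been given (aged 1τ, 2τ, 3τ, 4τ, 5τ).
C_trough = C₀ × (r + r² + … + r^5) = C₀ × r(1−r^5)/(1−r)
        = 2.386 × 0.3139 × (1 − 0.003048) / (1 − 0.3139) = 1.088 mg/L

1.1 mg/L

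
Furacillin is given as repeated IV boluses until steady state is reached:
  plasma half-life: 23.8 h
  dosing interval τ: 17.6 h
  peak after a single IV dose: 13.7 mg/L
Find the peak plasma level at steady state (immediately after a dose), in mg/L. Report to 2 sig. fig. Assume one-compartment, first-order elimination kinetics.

k = ln2 / t½ = 0.693147 / 23.8 = 0.02912 h⁻¹
e^(−kτ) = e^(−0.02912 × 17.6) = 0.5990
Accumulation ratio R = 1 / (1 − e^(−kτ)) = 1 / (1 − 0.5990) = 2.494
Steady-state peak = C₀ × R = 13.7 × 2.494 = 34.17 mg/L

34 mg/L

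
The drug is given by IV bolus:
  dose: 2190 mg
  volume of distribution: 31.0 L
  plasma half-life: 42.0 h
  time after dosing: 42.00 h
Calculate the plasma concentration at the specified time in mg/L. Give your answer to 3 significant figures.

35.3 mg/L

C₀ = Dose / Vd = 2190 / 31.0 = 70.65 mg/L
k = ln2 / t½ = 0.693147 / 42.0 = 0.01650 h⁻¹
t / t½ = 42.00 / 42.0 = 1 half-lives
C = C₀ × (1/2)^1 = 70.65 × 0.5000 = 35.33 mg/L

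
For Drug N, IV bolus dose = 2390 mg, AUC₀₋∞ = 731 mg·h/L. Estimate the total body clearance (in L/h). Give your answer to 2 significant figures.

3.3 L/h

CL = Dose / AUC = 2390 / 731 = 3.269 L/h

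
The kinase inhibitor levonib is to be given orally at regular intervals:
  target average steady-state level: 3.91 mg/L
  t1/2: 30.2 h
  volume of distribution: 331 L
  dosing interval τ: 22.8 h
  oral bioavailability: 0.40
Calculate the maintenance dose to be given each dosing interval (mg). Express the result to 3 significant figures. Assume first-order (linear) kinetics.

1690 mg

k = ln2 / t½ = 0.693147 / 30.2 = 0.02295 h⁻¹
CL = k × Vd = 0.02295 × 331 = 7.596 L/h
At steady state, F × (Dose/τ) = Css × CL.
Dose = Css × CL × τ / F = 3.91 × 7.596 × 22.8 / 0.40 = 1693 mg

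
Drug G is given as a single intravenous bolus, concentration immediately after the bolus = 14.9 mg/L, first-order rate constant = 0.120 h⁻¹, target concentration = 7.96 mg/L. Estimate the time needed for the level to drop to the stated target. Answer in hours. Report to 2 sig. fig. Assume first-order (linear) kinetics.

t = ln(C₀ / C) / k = ln(14.90 / 7.96) / 0.1200
  = ln(1.872) / 0.1200 = 0.6270 / 0.1200 = 5.225 h

5.2 h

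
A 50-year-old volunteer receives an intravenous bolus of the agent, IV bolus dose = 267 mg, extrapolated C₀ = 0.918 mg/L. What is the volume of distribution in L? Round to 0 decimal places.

Vd = Dose / C₀ = 267.0 / 0.918 = 290.8 L

291 L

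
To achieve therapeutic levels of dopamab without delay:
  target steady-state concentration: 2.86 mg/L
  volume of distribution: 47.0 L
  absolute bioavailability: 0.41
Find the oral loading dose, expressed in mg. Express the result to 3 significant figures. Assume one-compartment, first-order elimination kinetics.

LD = Css × Vd / F = 2.86 × 47.0 / 0.41 = 327.9 mg

328 mg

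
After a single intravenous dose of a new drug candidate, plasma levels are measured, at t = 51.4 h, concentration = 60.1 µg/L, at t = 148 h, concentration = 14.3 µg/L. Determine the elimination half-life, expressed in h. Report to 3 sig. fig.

46.6 h

k = ln(C₁/C₂) / (t₂ − t₁) = ln(60.1/14.3) / (148 − 51.4)
  = 1.436 / 96.60 = 0.01487 h⁻¹
t½ = ln2 / k = 0.693147 / 0.01487 = 46.61 h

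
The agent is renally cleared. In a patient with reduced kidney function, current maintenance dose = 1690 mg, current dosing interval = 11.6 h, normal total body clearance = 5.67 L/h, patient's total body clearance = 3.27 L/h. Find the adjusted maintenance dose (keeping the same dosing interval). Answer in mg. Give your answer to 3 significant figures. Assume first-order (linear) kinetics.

975 mg

To keep the same average steady-state level, dosing rate must scale with clearance.
CL ratio = 3.27 / 5.67 = 0.5767
New dose (same interval) = 1690 × 0.5767 = 974.6 mg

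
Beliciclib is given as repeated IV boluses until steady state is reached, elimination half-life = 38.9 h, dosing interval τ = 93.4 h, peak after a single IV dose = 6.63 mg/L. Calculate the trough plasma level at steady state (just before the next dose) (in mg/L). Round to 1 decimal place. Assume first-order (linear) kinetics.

k = ln2 / t½ = 0.693147 / 38.9 = 0.01782 h⁻¹
e^(−kτ) = e^(−0.01782 × 93.4) = 0.1893
Accumulation ratio R = 1 / (1 − e^(−kτ)) = 1 / (1 − 0.1893) = 1.234
Steady-state trough = C₀ × R × e^(−kτ) = 6.63 × 1.234 × 0.1893 = 1.549 mg/L

1.5 mg/L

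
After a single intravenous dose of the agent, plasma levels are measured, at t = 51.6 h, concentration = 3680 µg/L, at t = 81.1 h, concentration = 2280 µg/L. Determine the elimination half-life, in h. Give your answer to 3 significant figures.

42.7 h

k = ln(C₁/C₂) / (t₂ − t₁) = ln(3680/2280) / (81.1 − 51.6)
  = 0.4787 / 29.50 = 0.01623 h⁻¹
t½ = ln2 / k = 0.693147 / 0.01623 = 42.71 h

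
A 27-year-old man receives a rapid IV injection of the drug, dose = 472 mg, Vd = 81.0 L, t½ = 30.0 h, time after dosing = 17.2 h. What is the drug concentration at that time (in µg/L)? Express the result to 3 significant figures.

C₀ = Dose / Vd = 472.0 / 81.0 = 5.827 mg/L
k = ln2 / t½ = 0.693147 / 30.0 = 0.02310 h⁻¹
C = C₀ · e^(−k·t) = 5.827 × e^(−0.02310 × 17.2)
  = 5.827 × 0.6721 = 3.916 mg/L
Convert: 3.916 mg/L × 1000 = 3916 µg/L

3920 µg/L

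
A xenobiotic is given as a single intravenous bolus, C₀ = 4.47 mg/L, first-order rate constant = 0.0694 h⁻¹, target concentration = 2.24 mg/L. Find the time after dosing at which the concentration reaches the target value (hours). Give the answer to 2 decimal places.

t = ln(C₀ / C) / k = ln(4.470 / 2.24) / 0.06940
  = ln(1.996) / 0.06940 = 0.6911 / 0.06940 = 9.958 h

9.96 h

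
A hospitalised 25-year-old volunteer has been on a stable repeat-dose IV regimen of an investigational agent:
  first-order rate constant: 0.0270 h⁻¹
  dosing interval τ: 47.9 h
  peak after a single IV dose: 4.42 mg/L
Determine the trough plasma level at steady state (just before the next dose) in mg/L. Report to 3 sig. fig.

e^(−kτ) = e^(−0.02700 × 47.9) = 0.2744
Accumulation ratio R = 1 / (1 − e^(−kτ)) = 1 / (1 − 0.2744) = 1.378
Steady-state trough = C₀ × R × e^(−kτ) = 4.42 × 1.378 × 0.2744 = 1.671 mg/L

1.67 mg/L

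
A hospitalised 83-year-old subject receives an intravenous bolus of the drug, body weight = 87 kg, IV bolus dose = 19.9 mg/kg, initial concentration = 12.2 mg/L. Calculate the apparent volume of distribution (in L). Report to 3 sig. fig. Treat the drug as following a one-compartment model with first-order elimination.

142 L

Dose = 19.9 × 87 = 1731 mg
Vd = Dose / C₀ = 1731 / 12.2 = 141.9 L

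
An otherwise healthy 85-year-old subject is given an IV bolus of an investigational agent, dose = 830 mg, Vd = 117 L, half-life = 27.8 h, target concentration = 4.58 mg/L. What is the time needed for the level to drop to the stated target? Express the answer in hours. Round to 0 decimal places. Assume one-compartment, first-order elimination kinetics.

18 h

C₀ = Dose / Vd = 830.0 / 117 = 7.094 mg/L
k = ln2 / t½ = 0.693147 / 27.8 = 0.02493 h⁻¹
t = ln(C₀ / C) / k = ln(7.094 / 4.58) / 0.02493
  = ln(1.549) / 0.02493 = 0.4376 / 0.02493 = 17.55 h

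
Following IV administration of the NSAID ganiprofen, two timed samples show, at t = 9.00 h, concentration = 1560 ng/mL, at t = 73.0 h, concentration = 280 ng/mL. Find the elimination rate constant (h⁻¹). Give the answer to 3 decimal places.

0.027 h⁻¹

k = ln(C₁/C₂) / (t₂ − t₁) = ln(1560/280) / (73.0 − 9.00)
  = 1.718 / 64.00 = 0.02684 h⁻¹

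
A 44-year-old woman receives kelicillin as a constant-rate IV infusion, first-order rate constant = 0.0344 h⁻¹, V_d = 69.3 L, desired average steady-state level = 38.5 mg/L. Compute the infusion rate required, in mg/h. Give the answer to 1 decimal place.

91.8 mg/h

CL = k × Vd = 0.03440 × 69.3 = 2.384 L/h
At steady state, infusion rate R₀ = Css × CL = 38.5 × 2.384 = 91.78 mg/h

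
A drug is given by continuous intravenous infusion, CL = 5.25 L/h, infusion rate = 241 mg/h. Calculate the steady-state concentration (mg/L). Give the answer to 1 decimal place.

At steady state Css = R₀ / CL = 241 / 5.250 = 45.90 mg/L

45.9 mg/L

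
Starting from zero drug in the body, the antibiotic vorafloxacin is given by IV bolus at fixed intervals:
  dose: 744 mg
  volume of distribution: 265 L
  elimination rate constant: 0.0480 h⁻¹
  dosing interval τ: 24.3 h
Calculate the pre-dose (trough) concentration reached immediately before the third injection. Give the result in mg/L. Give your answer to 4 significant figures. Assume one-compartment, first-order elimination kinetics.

C₀ per dose = Dose / Vd = 744 / 265 = 2.808 mg/L
Fraction remaining after one interval: r = e^(−kτ) = e^(−0.04800 × 24.3) = 0.3115
Before dose 3, 2 doses have been given (aged 1τ, 2τ).
C_trough = C₀ × (r + r²) = 2.808 × (0.3115 + 0.09703) = 1.147 mg/L

1.147 mg/L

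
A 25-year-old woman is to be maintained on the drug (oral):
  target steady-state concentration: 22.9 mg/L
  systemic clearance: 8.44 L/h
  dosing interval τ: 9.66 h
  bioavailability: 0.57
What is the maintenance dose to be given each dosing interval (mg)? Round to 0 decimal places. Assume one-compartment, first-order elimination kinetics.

At steady state, F × (Dose/τ) = Css × CL.
Dose = Css × CL × τ / F = 22.9 × 8.440 × 9.66 / 0.57 = 3276 mg

3276 mg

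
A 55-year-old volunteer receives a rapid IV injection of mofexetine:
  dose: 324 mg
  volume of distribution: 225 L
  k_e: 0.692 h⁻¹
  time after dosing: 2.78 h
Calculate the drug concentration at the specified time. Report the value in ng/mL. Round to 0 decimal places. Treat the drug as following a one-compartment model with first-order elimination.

210 ng/mL

C₀ = Dose / Vd = 324.0 / 225 = 1.440 mg/L
C = C₀ · e^(−k·t) = 1.440 × e^(−0.6920 × 2.78)
  = 1.440 × 0.1461 = 0.2104 mg/L
Convert: 0.2104 mg/L × 1000 = 210.4 ng/mL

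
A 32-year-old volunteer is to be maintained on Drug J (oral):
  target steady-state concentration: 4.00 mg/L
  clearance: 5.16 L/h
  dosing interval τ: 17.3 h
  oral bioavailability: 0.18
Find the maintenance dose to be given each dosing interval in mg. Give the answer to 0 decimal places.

At steady state, F × (Dose/τ) = Css × CL.
Dose = Css × CL × τ / F = 4.00 × 5.160 × 17.3 / 0.18 = 1984 mg

1984 mg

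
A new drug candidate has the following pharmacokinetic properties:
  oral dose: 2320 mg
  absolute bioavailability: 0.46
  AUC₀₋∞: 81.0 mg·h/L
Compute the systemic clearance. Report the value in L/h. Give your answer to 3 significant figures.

13.2 L/h

CL = F·Dose / AUC = 0.46 × 2320 / 81.0 = 13.18 L/h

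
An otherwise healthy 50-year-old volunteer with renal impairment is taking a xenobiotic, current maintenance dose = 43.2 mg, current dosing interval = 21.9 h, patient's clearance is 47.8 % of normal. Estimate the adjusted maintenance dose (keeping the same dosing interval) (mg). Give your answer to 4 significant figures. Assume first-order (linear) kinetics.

20.65 mg

To keep the same average steady-state level, dosing rate must scale with clearance.
CL ratio = 47.8 / 100 = 0.4780
New dose (same interval) = 43.2 × 0.4780 = 20.65 mg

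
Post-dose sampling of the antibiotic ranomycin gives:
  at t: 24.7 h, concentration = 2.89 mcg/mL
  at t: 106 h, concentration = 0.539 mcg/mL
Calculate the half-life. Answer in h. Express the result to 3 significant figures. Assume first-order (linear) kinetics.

k = ln(C₁/C₂) / (t₂ − t₁) = ln(2.89/0.539) / (106 − 24.7)
  = 1.679 / 81.30 = 0.02065 h⁻¹
t½ = ln2 / k = 0.693147 / 0.02065 = 33.57 h

33.6 h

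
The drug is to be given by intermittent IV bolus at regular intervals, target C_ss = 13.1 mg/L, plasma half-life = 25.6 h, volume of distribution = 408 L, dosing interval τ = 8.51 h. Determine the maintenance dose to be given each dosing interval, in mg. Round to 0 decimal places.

1232 mg

k = ln2 / t½ = 0.693147 / 25.6 = 0.02708 h⁻¹
CL = k × Vd = 0.02708 × 408 = 11.05 L/h
At steady state, Dose/τ = Css × CL.
Dose = Css × CL × τ = 13.1 × 11.05 × 8.51 = 1232 mg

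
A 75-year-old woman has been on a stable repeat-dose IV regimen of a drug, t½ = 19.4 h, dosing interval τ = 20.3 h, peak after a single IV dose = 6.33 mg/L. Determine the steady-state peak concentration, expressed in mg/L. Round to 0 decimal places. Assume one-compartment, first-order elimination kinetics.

k = ln2 / t½ = 0.693147 / 19.4 = 0.03573 h⁻¹
e^(−kτ) = e^(−0.03573 × 20.3) = 0.4842
Accumulation ratio R = 1 / (1 − e^(−kτ)) = 1 / (1 − 0.4842) = 1.939
Steady-state peak = C₀ × R = 6.33 × 1.939 = 12.27 mg/L

12 mg/L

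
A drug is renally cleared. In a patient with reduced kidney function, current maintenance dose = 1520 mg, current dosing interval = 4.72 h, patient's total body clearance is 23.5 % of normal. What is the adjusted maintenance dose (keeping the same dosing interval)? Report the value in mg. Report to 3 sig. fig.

357 mg

To keep the same average steady-state level, dosing rate must scale with clearance.
CL ratio = 23.5 / 100 = 0.2350
New dose (same interval) = 1520 × 0.2350 = 357.2 mg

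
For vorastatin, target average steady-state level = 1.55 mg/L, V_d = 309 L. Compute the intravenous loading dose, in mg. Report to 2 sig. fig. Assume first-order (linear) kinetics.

LD = Css × Vd = 1.55 × 309 = 479.0 mg

480 mg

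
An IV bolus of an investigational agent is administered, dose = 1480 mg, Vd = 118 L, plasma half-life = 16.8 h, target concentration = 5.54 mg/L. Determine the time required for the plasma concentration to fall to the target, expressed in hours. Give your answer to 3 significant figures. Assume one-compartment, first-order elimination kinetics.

C₀ = Dose / Vd = 1480 / 118 = 12.54 mg/L
k = ln2 / t½ = 0.693147 / 16.8 = 0.04126 h⁻¹
t = ln(C₀ / C) / k = ln(12.54 / 5.54) / 0.04126
  = ln(2.264) / 0.04126 = 0.8171 / 0.04126 = 19.80 h

19.8 h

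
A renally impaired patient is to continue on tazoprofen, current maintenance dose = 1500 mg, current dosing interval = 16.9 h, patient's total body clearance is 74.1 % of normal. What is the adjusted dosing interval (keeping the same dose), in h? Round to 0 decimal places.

To keep the same average steady-state level, dosing rate must scale with clearance.
CL ratio = 74.1 / 100 = 0.7410
New interval (same dose) = 16.9 / 0.7410 = 22.81 h

23 h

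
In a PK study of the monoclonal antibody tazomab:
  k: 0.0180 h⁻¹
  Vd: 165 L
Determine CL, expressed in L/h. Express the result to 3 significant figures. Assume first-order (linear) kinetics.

CL = k × Vd = 0.0180 × 165 = 2.970 L/h

2.97 L/h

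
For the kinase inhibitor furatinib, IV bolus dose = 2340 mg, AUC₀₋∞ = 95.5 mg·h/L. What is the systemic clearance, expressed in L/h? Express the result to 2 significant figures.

CL = Dose / AUC = 2340 / 95.5 = 24.50 L/h

25 L/h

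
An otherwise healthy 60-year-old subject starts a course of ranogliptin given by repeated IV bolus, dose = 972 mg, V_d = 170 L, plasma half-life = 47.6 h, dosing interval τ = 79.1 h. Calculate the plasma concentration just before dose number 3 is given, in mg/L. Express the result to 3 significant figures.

2.38 mg/L

C₀ per dose = Dose / Vd = 972 / 170 = 5.718 mg/L
k = ln2 / t½ = 0.693147 / 47.6 = 0.01456 h⁻¹
Fraction remaining after one interval: r = e^(−kτ) = e^(−0.01456 × 79.1) = 0.3161
Before dose 3, 2 doses have been given (aged 1τ, 2τ).
C_trough = C₀ × (r + r²) = 5.718 × (0.3161 + 0.09992) = 2.379 mg/L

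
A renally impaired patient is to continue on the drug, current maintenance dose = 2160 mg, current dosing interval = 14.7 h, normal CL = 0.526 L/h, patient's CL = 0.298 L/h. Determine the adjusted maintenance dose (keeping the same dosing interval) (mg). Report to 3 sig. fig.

1220 mg

To keep the same average steady-state level, dosing rate must scale with clearance.
CL ratio = 0.298 / 0.526 = 0.5665
New dose (same interval) = 2160 × 0.5665 = 1224 mg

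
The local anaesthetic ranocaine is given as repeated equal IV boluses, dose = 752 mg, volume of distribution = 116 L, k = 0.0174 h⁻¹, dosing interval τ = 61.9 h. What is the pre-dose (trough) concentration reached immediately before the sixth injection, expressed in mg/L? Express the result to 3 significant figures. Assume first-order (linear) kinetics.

3.33 mg/L

C₀ per dose = Dose / Vd = 752 / 116 = 6.483 mg/L
Fraction remaining after one interval: r = e^(−kτ) = e^(−0.01740 × 61.9) = 0.3406
Before dose 6, 5 doses have been given (aged 1τ, 2τ, 3τ, 4τ, 5τ).
C_trough = C₀ × (r + r² + … + r^5) = C₀ × r(1−r^5)/(1−r)
        = 6.483 × 0.3406 × (1 − 0.004584) / (1 − 0.3406) = 3.333 mg/L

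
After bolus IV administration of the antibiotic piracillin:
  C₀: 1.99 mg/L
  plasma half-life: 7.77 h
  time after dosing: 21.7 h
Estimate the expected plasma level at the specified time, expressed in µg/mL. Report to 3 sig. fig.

0.287 µg/mL

k = ln2 / t½ = 0.693147 / 7.77 = 0.08921 h⁻¹
C = C₀ · e^(−k·t) = 1.990 × e^(−0.08921 × 21.7)
  = 1.990 × 0.1443 = 0.2872 mg/L
(0.2872 mg/L = 0.2872 µg/mL)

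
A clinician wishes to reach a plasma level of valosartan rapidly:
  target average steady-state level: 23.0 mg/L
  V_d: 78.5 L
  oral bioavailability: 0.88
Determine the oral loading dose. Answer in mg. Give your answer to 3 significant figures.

LD = Css × Vd / F = 23.0 × 78.5 / 0.88 = 2052 mg

2050 mg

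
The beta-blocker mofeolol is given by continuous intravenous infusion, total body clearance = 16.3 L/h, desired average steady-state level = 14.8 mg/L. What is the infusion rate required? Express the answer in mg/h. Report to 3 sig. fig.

At steady state, infusion rate R₀ = Css × CL = 14.8 × 16.30 = 241.2 mg/h

241 mg/h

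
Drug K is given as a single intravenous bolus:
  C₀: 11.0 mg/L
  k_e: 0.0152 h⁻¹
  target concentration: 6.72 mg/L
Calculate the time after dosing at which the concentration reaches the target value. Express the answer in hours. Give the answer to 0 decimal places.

32 h

t = ln(C₀ / C) / k = ln(11.00 / 6.72) / 0.01520
  = ln(1.637) / 0.01520 = 0.4929 / 0.01520 = 32.43 h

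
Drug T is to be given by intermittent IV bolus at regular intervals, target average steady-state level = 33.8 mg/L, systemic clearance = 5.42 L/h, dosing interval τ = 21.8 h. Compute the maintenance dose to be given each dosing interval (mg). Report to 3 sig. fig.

3990 mg

At steady state, Dose/τ = Css × CL.
Dose = Css × CL × τ = 33.8 × 5.420 × 21.8 = 3994 mg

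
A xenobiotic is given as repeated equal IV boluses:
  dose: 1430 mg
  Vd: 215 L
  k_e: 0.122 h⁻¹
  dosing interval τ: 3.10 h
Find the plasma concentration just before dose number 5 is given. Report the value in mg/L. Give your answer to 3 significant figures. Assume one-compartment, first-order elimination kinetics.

C₀ per dose = Dose / Vd = 1430 / 215 = 6.651 mg/L
Fraction remaining after one interval: r = e^(−kτ) = e^(−0.1220 × 3.10) = 0.6851
Before dose 5, 4 doses have been given (aged 1τ, 2τ, 3τ, 4τ).
C_trough = C₀ × (r + r² + … + r^4) = C₀ × r(1−r^4)/(1−r)
        = 6.651 × 0.6851 × (1 − 0.2203) / (1 − 0.6851) = 11.28 mg/L

11.3 mg/L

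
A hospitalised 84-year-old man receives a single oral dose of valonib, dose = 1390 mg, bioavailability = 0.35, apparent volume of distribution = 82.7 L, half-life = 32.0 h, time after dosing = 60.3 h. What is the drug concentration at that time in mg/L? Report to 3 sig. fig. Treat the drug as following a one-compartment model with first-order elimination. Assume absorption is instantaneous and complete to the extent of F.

1.59 mg/L

Amount reaching circulation = F × Dose = 0.35 × 1390 = 486.5 mg
C₀ = F·Dose / Vd = 486.5 / 82.7 = 5.883 mg/L
k = ln2 / t½ = 0.693147 / 32.0 = 0.02166 h⁻¹
C = C₀ · e^(−k·t) = 5.883 × e^(−0.02166 × 60.3)
  = 5.883 × 0.2709 = 1.594 mg/L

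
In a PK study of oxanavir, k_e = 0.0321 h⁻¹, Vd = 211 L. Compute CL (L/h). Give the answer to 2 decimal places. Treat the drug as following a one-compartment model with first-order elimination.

6.77 L/h

CL = k × Vd = 0.0321 × 211 = 6.773 L/h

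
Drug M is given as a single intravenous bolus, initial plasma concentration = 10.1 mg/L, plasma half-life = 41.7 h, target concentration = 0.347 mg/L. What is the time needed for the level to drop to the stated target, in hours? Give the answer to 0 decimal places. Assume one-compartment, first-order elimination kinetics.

k = ln2 / t½ = 0.693147 / 41.7 = 0.01662 h⁻¹
t = ln(C₀ / C) / k = ln(10.10 / 0.347) / 0.01662
  = ln(29.11) / 0.01662 = 3.371 / 0.01662 = 202.8 h

203 h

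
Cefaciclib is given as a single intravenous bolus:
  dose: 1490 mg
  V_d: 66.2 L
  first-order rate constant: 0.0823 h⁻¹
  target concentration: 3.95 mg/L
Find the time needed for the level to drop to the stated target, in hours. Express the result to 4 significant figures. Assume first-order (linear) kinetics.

21.14 h

C₀ = Dose / Vd = 1490 / 66.2 = 22.51 mg/L
t = ln(C₀ / C) / k = ln(22.51 / 3.95) / 0.08230
  = ln(5.699) / 0.08230 = 1.740 / 0.08230 = 21.14 h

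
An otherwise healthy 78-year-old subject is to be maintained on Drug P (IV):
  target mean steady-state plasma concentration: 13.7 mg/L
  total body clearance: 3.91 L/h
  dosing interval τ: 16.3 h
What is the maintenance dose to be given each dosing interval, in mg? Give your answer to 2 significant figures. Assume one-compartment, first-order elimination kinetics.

At steady state, Dose/τ = Css × CL.
Dose = Css × CL × τ = 13.7 × 3.910 × 16.3 = 873.1 mg

870 mg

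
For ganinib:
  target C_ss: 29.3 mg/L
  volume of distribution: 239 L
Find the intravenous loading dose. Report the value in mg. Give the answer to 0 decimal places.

7003 mg

LD = Css × Vd = 29.3 × 239 = 7003 mg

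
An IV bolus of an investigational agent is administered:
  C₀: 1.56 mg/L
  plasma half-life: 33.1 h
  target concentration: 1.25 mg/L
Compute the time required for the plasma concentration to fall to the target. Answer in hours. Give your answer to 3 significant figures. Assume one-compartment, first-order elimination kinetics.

k = ln2 / t½ = 0.693147 / 33.1 = 0.02094 h⁻¹
t = ln(C₀ / C) / k = ln(1.560 / 1.25) / 0.02094
  = ln(1.248) / 0.02094 = 0.2215 / 0.02094 = 10.58 h

10.6 h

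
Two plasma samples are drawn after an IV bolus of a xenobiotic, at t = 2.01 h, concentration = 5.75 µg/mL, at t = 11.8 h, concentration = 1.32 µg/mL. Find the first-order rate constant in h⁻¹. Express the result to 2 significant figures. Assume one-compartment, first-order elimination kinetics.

k = ln(C₁/C₂) / (t₂ − t₁) = ln(5.75/1.32) / (11.8 − 2.01)
  = 1.472 / 9.790 = 0.1504 h⁻¹

0.15 h⁻¹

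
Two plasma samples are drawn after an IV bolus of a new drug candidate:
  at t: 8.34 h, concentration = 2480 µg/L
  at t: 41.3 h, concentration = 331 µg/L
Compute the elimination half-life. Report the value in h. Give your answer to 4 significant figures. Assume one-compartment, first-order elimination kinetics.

k = ln(C₁/C₂) / (t₂ − t₁) = ln(2480/331) / (41.3 − 8.34)
  = 2.014 / 32.96 = 0.06110 h⁻¹
t½ = ln2 / k = 0.693147 / 0.06110 = 11.34 h

11.34 h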